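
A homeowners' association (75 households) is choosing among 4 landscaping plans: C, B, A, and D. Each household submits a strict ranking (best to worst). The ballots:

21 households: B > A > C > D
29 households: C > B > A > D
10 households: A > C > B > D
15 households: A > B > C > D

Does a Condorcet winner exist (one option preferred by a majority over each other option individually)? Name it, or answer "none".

none

Checking pairwise contests:
A beats C 46–29.
C beats B 39–36.
B beats A 50–25.
C beats D 75–0.
Every option loses at least one head-to-head, so there is no Condorcet winner.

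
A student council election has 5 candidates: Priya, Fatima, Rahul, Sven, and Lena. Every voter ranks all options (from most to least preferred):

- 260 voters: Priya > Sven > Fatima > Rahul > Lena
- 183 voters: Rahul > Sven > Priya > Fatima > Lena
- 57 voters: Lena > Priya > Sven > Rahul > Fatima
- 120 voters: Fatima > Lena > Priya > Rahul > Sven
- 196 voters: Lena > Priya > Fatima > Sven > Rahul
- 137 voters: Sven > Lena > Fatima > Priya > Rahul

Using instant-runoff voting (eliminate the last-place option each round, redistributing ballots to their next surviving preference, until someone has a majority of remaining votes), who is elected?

Round 1: Priya 260, Fatima 120, Rahul 183, Sven 137, Lena 253. Eliminate Fatima.
Round 2: Priya 260, Rahul 183, Sven 137, Lena 373. Eliminate Sven.
Round 3: Priya 260, Rahul 183, Lena 510. Lena has a majority.

Lena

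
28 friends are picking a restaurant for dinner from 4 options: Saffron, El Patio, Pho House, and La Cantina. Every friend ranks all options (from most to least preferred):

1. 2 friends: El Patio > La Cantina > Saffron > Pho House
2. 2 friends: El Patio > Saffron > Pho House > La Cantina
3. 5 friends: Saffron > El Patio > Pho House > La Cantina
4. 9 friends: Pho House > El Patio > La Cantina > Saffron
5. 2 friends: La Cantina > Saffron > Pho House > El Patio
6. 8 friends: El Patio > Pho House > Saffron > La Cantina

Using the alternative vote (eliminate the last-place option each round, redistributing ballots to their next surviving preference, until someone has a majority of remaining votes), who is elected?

Round 1: Saffron 5, El Patio 12, Pho House 9, La Cantina 2. Eliminate La Cantina.
Round 2: Saffron 7, El Patio 12, Pho House 9. Eliminate Saffron.
Round 3: El Patio 17, Pho House 11. El Patio has a majority.

El Patio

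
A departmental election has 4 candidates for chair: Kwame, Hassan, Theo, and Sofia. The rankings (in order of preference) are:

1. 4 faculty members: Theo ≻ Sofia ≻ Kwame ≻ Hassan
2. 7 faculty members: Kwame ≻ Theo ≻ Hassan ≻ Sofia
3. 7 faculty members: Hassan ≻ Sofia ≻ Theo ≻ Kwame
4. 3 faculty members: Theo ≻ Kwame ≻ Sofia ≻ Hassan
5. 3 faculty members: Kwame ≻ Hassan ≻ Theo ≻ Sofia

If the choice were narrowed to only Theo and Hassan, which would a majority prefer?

Voters preferring Theo to Hassan: 14; preferring Hassan to Theo: 10.
Theo wins the head-to-head.

Theo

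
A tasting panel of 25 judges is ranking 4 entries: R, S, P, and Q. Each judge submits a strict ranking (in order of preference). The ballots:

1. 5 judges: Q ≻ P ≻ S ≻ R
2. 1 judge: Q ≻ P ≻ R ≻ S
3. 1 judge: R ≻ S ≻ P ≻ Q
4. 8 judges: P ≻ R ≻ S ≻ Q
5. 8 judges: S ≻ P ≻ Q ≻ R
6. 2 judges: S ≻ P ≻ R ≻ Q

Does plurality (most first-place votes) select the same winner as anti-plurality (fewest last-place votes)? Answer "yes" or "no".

Plurality — first-place votes: R 1, S 10, P 8, Q 6. Winner: S.
Anti-plurality — last-place votes: R 13, S 1, P 0, Q 11. Winner: P.
The two methods disagree.

no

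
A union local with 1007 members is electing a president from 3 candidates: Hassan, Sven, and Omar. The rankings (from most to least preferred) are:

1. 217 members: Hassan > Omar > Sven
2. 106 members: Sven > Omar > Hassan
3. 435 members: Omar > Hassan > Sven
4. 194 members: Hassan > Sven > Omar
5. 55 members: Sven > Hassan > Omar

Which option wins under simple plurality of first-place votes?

First-place votes: Hassan 411, Sven 161, Omar 435.
Omar has the most first-place votes.

Omar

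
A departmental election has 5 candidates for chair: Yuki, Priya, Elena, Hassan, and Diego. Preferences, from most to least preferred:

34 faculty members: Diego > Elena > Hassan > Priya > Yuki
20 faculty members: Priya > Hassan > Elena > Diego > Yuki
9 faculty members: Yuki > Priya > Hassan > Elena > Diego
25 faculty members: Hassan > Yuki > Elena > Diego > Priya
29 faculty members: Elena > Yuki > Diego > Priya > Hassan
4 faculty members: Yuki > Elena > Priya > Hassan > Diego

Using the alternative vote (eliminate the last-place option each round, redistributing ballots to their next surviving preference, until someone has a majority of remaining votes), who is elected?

Elena

Round 1: Yuki 13, Priya 20, Elena 29, Hassan 25, Diego 34. Eliminate Yuki.
Round 2: Priya 29, Elena 33, Hassan 25, Diego 34. Eliminate Hassan.
Round 3: Priya 29, Elena 58, Diego 34. Eliminate Priya.
Round 4: Elena 87, Diego 34. Elena has a majority.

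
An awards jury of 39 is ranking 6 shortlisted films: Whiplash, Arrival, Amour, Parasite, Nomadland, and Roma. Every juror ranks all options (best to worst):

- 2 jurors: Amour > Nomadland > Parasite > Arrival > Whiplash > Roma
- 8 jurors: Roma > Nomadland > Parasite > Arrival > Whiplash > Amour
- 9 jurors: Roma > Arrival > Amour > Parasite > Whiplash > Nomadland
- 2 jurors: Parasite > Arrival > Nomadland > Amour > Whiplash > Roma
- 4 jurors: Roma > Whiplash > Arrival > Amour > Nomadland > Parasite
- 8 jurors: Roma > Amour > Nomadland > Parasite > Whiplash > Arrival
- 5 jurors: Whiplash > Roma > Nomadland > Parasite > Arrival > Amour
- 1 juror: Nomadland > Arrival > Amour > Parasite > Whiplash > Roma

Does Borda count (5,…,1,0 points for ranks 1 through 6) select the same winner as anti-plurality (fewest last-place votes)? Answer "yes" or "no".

no

Borda — scores: Whiplash 71, Arrival 85, Amour 84, Parasite 86, Nomadland 94, Roma 165. Winner: Roma.
Anti-plurality — last-place votes: Whiplash 0, Arrival 8, Amour 13, Parasite 4, Nomadland 9, Roma 5. Winner: Whiplash.
The two methods disagree.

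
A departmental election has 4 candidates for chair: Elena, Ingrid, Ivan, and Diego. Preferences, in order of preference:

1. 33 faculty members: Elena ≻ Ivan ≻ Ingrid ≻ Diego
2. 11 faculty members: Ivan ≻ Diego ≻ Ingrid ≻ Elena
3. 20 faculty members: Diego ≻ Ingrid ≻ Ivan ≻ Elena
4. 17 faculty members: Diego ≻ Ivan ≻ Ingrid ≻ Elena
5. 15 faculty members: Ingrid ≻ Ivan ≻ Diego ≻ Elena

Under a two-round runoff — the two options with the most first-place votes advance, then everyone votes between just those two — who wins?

Round 1 first-place votes: Elena 33, Ingrid 15, Ivan 11, Diego 37.
Diego and Elena advance.
Runoff: Diego is preferred to Elena by 63 voters; Elena by 33.
Diego wins the runoff.

Diego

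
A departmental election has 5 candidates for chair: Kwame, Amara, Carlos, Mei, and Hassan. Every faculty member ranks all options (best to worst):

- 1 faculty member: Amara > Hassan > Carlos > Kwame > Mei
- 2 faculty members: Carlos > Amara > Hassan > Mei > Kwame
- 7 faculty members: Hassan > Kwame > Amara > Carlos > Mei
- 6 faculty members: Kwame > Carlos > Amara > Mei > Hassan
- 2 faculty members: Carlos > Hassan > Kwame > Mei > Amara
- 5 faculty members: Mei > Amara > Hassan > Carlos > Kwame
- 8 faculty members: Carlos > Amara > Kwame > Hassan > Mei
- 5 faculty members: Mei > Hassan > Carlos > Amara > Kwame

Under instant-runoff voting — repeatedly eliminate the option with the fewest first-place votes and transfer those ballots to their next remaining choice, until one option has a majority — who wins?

Round 1: Kwame 6, Amara 1, Carlos 12, Mei 10, Hassan 7. Eliminate Amara.
Round 2: Kwame 6, Carlos 12, Mei 10, Hassan 8. Eliminate Kwame.
Round 3: Carlos 18, Mei 10, Hassan 8. Eliminate Hassan.
Round 4: Carlos 26, Mei 10. Carlos has a majority.

Carlos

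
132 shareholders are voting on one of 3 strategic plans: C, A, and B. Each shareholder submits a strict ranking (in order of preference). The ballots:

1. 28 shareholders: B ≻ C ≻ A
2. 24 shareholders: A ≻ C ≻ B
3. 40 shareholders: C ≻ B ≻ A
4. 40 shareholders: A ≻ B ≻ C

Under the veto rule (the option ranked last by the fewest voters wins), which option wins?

B

Last-place votes: C 40, A 68, B 24.
B is ranked last by the fewest voters, so B wins.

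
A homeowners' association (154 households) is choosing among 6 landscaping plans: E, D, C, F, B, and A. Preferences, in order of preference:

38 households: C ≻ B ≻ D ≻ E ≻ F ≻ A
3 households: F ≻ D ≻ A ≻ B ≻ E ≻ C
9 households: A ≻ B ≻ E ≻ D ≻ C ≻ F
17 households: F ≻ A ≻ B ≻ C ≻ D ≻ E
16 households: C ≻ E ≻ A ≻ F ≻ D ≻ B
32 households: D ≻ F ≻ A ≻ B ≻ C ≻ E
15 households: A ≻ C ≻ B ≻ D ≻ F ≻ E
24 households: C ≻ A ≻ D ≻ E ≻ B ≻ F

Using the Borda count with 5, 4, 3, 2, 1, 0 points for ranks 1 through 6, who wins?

C

E: 38·2 + 3·1 + 9·3 + 17·0 + 16·4 + 32·0 + 15·0 + 24·2 = 218
D: 38·3 + 3·4 + 9·2 + 17·1 + 16·1 + 32·5 + 15·2 + 24·3 = 439
C: 38·5 + 3·0 + 9·1 + 17·2 + 16·5 + 32·1 + 15·4 + 24·5 = 525
F: 38·1 + 3·5 + 9·0 + 17·5 + 16·2 + 32·4 + 15·1 + 24·0 = 313
B: 38·4 + 3·2 + 9·4 + 17·3 + 16·0 + 32·2 + 15·3 + 24·1 = 378
A: 38·0 + 3·3 + 9·5 + 17·4 + 16·3 + 32·3 + 15·5 + 24·4 = 437
C has the highest Borda score (525).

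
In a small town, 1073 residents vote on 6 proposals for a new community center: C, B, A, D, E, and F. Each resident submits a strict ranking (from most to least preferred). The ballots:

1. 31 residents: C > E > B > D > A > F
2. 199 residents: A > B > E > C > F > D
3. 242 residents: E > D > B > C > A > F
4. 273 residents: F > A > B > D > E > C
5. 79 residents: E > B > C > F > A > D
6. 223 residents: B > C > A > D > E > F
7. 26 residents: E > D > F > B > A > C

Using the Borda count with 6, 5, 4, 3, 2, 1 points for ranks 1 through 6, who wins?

B

C: 31·6 + 199·3 + 242·3 + 273·1 + 79·4 + 223·5 + 26·1 = 3239
B: 31·4 + 199·5 + 242·4 + 273·4 + 79·5 + 223·6 + 26·3 = 4990
A: 31·2 + 199·6 + 242·2 + 273·5 + 79·2 + 223·4 + 26·2 = 4207
D: 31·3 + 199·1 + 242·5 + 273·3 + 79·1 + 223·3 + 26·5 = 3199
E: 31·5 + 199·4 + 242·6 + 273·2 + 79·6 + 223·2 + 26·6 = 4025
F: 31·1 + 199·2 + 242·1 + 273·6 + 79·3 + 223·1 + 26·4 = 2873
B has the highest Borda score (4990).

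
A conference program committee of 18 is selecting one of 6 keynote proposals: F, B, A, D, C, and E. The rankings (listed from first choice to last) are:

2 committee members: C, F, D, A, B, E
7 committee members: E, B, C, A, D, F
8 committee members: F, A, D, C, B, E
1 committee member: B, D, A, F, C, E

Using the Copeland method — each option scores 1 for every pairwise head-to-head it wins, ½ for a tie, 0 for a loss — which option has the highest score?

F

F: beats B, A, D, and E; ties C → score 4.5.
B: beats E; loses to F, A, D, and C → score 1.
A: beats B, D, and E; ties C; loses to F → score 3.5.
D: beats B and E; ties C; loses to F and A → score 2.5.
C: beats B and E; ties F, A, and D → score 3.5.
E: loses to F, B, A, D, and C → score 0.
F has the best pairwise record.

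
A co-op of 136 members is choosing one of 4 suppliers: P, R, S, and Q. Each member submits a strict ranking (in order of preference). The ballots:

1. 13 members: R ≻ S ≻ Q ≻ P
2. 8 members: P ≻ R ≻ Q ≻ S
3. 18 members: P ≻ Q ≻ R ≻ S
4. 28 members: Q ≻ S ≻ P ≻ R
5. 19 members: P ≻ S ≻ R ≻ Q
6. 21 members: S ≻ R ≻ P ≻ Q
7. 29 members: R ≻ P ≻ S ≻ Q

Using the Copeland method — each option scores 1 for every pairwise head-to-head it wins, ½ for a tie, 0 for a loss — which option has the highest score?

P: beats R, S, and Q → score 3.
R: beats Q; ties S; loses to P → score 1.5.
S: beats Q; ties R; loses to P → score 1.5.
Q: loses to P, R, and S → score 0.
P has the best pairwise record.

P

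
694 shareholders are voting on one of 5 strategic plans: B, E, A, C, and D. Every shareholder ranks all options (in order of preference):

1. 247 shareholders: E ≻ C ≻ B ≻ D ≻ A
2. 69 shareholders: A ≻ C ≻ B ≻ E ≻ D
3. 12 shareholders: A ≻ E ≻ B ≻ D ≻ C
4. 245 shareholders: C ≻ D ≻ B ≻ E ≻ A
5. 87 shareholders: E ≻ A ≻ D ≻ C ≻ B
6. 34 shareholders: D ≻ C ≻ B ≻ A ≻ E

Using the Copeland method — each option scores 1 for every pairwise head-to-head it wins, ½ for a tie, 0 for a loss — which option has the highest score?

B: beats E and A; loses to C and D → score 2.
E: beats A and D; loses to B and C → score 2.
A: loses to B, E, C, and D → score 0.
C: beats B, E, A, and D → score 4.
D: beats B and A; loses to E and C → score 2.
C has the best pairwise record.

C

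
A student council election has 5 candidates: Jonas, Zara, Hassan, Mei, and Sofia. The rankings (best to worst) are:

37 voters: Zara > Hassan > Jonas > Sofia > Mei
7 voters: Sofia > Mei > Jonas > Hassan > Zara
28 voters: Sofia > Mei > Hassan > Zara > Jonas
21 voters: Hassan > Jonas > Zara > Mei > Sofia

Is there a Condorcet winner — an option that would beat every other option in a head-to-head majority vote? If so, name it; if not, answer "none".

Hassan vs Jonas: 86–7 for Hassan.
Hassan vs Zara: 56–37 for Hassan.
Hassan vs Mei: 58–35 for Hassan.
Hassan vs Sofia: 58–35 for Hassan.
Hassan beats every other option head-to-head.

Hassan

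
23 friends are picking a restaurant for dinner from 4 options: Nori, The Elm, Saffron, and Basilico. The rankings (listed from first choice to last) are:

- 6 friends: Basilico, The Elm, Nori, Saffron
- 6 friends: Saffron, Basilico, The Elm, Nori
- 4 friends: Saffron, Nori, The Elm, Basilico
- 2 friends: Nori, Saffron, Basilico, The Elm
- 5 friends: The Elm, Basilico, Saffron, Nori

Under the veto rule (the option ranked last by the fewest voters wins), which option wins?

Last-place votes: Nori 11, The Elm 2, Saffron 6, Basilico 4.
The Elm is ranked last by the fewest voters, so The Elm wins.

The Elm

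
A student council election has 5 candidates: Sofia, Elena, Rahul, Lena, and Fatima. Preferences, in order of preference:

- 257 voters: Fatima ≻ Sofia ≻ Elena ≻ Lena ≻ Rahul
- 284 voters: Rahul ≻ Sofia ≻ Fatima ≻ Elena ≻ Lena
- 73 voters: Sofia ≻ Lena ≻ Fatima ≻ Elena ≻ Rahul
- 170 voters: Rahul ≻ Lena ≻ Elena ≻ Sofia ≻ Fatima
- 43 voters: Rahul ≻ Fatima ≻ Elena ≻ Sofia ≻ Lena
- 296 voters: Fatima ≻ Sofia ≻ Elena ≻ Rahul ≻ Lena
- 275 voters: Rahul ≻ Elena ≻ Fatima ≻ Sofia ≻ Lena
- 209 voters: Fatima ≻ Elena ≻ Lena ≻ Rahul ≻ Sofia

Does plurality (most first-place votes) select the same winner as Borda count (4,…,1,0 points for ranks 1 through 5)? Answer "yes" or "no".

Plurality — first-place votes: Sofia 73, Elena 0, Rahul 772, Lena 0, Fatima 762. Winner: Rahul.
Borda — scores: Sofia 3291, Elena 3341, Rahul 3593, Lena 1404, Fatima 4441. Winner: Fatima.
The two methods disagree.

no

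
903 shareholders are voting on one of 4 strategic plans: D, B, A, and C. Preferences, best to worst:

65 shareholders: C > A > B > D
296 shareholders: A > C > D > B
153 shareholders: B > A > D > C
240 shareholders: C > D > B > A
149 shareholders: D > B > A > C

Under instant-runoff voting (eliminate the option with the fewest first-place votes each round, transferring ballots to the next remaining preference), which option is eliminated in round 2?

Round 1: D 149, B 153, A 296, C 305. Eliminate D.
Round 2: B 302, A 296, C 305. Eliminate A.

A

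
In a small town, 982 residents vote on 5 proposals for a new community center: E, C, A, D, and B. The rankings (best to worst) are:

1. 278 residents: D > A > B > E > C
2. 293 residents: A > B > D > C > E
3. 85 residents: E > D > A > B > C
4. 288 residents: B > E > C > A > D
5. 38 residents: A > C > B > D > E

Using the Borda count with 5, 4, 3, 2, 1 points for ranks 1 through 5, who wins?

E: 278·2 + 293·1 + 85·5 + 288·4 + 38·1 = 2464
C: 278·1 + 293·2 + 85·1 + 288·3 + 38·4 = 1965
A: 278·4 + 293·5 + 85·3 + 288·2 + 38·5 = 3598
D: 278·5 + 293·3 + 85·4 + 288·1 + 38·2 = 2973
B: 278·3 + 293·4 + 85·2 + 288·5 + 38·3 = 3730
B has the highest Borda score (3730).

B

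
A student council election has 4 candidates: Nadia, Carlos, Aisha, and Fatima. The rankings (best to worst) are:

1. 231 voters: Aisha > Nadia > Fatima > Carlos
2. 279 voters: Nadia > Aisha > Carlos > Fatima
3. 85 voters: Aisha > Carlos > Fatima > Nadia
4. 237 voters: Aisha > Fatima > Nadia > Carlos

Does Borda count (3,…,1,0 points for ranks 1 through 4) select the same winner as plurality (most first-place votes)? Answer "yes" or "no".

yes

Borda — scores: Nadia 1536, Carlos 449, Aisha 2217, Fatima 790. Winner: Aisha.
Plurality — first-place votes: Nadia 279, Carlos 0, Aisha 553, Fatima 0. Winner: Aisha.
The two methods agree.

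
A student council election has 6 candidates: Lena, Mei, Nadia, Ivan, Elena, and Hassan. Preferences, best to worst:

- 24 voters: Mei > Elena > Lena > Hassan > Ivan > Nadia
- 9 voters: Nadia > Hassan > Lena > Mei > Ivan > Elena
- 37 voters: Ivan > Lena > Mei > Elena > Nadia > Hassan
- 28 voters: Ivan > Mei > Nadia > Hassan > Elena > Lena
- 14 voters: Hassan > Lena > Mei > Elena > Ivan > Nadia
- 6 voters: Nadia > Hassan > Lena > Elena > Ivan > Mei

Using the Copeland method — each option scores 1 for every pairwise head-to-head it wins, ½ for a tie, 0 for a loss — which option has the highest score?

Ivan

Lena: beats Mei, Nadia, Elena, and Hassan; loses to Ivan → score 4.
Mei: beats Nadia, Elena, and Hassan; loses to Lena and Ivan → score 3.
Nadia: beats Hassan; loses to Lena, Mei, Ivan, and Elena → score 1.
Ivan: beats Lena, Mei, Nadia, Elena, and Hassan → score 5.
Elena: beats Nadia and Hassan; loses to Lena, Mei, and Ivan → score 2.
Hassan: loses to Lena, Mei, Nadia, Ivan, and Elena → score 0.
Ivan has the best pairwise record.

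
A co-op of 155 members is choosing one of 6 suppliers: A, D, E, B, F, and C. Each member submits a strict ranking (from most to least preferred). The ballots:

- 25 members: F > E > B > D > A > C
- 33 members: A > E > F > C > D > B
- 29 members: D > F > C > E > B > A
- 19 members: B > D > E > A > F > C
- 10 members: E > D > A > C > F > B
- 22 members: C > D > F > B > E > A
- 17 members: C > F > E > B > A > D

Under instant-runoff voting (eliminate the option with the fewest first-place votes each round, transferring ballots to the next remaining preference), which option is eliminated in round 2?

B

Round 1: A 33, D 29, E 10, B 19, F 25, C 39. Eliminate E.
Round 2: A 33, D 39, B 19, F 25, C 39. Eliminate B.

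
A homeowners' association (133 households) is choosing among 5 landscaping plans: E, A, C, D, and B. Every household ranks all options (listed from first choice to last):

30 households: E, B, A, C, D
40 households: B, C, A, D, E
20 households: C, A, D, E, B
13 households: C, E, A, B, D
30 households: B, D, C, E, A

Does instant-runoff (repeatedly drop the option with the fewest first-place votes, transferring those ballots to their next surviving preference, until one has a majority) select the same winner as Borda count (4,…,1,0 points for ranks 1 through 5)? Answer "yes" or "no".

Instant-runoff — R1 E 30, A 0, C 33, D 0, B 70 (B winner). Winner: B.
Borda — scores: E 209, A 226, C 342, D 170, B 383. Winner: B.
The two methods agree.

yes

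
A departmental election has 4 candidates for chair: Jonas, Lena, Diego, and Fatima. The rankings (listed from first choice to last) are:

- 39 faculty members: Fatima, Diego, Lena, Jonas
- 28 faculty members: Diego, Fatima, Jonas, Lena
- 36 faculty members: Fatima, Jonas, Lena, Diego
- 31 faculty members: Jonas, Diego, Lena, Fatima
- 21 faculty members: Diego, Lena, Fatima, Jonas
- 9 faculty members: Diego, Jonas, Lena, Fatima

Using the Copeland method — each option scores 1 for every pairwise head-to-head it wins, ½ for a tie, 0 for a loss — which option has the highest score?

Jonas: beats Lena; loses to Diego and Fatima → score 1.
Lena: loses to Jonas, Diego, and Fatima → score 0.
Diego: beats Jonas, Lena, and Fatima → score 3.
Fatima: beats Jonas and Lena; loses to Diego → score 2.
Diego has the best pairwise record.

Diego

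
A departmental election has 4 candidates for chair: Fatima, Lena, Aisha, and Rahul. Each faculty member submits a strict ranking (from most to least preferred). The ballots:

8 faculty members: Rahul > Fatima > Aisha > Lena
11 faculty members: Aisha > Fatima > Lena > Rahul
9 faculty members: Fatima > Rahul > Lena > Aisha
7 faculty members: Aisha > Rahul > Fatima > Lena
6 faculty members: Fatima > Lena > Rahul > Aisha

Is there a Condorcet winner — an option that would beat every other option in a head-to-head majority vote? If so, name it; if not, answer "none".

Fatima

Fatima vs Lena: 41–0 for Fatima.
Fatima vs Aisha: 23–18 for Fatima.
Fatima vs Rahul: 26–15 for Fatima.
Fatima beats every other option head-to-head.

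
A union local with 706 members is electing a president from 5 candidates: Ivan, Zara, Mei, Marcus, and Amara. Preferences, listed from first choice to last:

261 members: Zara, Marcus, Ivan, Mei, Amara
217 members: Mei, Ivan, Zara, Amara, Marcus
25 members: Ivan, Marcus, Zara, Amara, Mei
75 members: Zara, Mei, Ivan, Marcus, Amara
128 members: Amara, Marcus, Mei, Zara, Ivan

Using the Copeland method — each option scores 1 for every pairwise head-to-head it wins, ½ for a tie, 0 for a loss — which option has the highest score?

Ivan: beats Amara; loses to Zara, Mei, and Marcus → score 1.
Zara: beats Ivan, Mei, Marcus, and Amara → score 4.
Mei: beats Ivan and Amara; loses to Zara and Marcus → score 2.
Marcus: beats Ivan, Mei, and Amara; loses to Zara → score 3.
Amara: loses to Ivan, Zara, Mei, and Marcus → score 0.
Zara has the best pairwise record.

Zara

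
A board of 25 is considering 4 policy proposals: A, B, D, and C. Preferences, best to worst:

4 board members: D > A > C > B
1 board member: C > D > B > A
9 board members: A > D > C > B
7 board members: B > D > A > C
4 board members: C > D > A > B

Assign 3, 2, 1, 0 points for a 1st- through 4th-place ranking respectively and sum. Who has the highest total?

D

A: 4·2 + 1·0 + 9·3 + 7·1 + 4·1 = 46
B: 4·0 + 1·1 + 9·0 + 7·3 + 4·0 = 22
D: 4·3 + 1·2 + 9·2 + 7·2 + 4·2 = 54
C: 4·1 + 1·3 + 9·1 + 7·0 + 4·3 = 28
D has the highest Borda score (54).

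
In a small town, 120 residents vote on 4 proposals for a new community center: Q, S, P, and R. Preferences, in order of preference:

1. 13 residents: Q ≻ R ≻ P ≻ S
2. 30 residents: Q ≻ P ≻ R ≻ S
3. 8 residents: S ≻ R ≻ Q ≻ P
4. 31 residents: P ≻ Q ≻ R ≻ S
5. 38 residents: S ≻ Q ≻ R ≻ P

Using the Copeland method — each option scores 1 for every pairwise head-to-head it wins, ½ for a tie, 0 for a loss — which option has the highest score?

Q: beats S, P, and R → score 3.
S: loses to Q, P, and R → score 0.
P: beats S and R; loses to Q → score 2.
R: beats S; loses to Q and P → score 1.
Q has the best pairwise record.

Q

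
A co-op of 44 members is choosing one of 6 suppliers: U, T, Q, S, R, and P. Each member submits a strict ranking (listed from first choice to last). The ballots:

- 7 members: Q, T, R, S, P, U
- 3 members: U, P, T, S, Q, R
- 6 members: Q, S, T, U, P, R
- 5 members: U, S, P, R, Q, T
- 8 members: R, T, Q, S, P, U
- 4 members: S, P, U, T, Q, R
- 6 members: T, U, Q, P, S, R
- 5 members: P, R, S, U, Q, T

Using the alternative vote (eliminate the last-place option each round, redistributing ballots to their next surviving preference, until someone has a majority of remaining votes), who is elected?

Round 1: U 8, T 6, Q 13, S 4, R 8, P 5. Eliminate S.
Round 2: U 8, T 6, Q 13, R 8, P 9. Eliminate T.
Round 3: U 14, Q 13, R 8, P 9. Eliminate R.
Round 4: U 14, Q 21, P 9. Eliminate P.
Round 5: U 23, Q 21. U has a majority.

U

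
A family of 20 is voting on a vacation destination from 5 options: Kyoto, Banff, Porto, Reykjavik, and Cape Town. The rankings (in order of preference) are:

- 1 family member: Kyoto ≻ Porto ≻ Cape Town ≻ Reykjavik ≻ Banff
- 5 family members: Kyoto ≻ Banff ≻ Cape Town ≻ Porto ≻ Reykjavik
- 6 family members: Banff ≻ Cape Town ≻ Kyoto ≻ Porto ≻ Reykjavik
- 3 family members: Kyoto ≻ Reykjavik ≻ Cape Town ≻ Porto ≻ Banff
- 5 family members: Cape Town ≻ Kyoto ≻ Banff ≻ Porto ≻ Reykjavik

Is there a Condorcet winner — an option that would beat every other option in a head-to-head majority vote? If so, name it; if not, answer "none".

Checking pairwise contests:
Cape Town beats Kyoto 11–9.
Kyoto beats Banff 14–6.
Kyoto beats Porto 20–0.
Kyoto beats Reykjavik 20–0.
Banff beats Cape Town 11–9.
Every option loses at least one head-to-head, so there is no Condorcet winner.

none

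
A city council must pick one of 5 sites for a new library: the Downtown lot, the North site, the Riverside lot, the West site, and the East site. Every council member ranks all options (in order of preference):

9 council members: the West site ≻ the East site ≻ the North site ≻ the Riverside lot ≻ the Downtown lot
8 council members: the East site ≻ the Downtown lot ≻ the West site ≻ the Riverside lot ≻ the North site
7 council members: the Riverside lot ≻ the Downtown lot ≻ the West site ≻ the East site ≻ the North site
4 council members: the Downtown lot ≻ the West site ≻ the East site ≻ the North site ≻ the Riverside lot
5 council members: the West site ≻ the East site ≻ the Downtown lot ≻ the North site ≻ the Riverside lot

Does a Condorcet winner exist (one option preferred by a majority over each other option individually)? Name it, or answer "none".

none

Checking pairwise contests:
the East site beats the Downtown lot 22–11.
the Downtown lot beats the North site 24–9.
the Downtown lot beats the Riverside lot 17–16.
the Downtown lot beats the West site 19–14.
the West site beats the East site 25–8.
Every option loses at least one head-to-head, so there is no Condorcet winner.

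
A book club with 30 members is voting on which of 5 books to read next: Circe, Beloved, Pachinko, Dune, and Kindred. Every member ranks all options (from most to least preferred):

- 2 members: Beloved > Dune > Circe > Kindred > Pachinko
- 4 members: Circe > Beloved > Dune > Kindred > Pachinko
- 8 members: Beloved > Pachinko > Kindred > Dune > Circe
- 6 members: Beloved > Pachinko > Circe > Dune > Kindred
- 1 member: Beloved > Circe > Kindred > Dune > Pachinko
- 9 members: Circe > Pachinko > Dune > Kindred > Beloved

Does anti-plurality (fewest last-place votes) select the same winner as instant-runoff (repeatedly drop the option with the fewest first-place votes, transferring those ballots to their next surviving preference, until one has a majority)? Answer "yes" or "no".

Anti-plurality — last-place votes: Circe 8, Beloved 9, Pachinko 7, Dune 0, Kindred 6. Winner: Dune.
Instant-runoff — R1 Circe 13, Beloved 17, Pachinko 0, Dune 0, Kindred 0 (Beloved winner). Winner: Beloved.
The two methods disagree.

no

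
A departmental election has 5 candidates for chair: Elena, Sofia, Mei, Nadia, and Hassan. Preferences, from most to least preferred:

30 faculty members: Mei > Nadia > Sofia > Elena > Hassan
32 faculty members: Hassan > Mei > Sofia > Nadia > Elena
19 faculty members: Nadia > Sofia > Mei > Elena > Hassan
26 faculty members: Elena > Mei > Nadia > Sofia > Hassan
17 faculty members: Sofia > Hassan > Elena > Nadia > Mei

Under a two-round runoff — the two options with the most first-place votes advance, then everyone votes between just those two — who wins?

Mei

Round 1 first-place votes: Elena 26, Sofia 17, Mei 30, Nadia 19, Hassan 32.
Hassan and Mei advance.
Runoff: Hassan is preferred to Mei by 49 voters; Mei by 75.
Mei wins the runoff.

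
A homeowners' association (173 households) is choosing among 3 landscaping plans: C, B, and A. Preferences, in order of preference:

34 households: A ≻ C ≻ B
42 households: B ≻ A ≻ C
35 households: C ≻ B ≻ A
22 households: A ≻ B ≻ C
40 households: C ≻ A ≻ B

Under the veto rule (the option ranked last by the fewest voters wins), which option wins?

A

Last-place votes: C 64, B 74, A 35.
A is ranked last by the fewest voters, so A wins.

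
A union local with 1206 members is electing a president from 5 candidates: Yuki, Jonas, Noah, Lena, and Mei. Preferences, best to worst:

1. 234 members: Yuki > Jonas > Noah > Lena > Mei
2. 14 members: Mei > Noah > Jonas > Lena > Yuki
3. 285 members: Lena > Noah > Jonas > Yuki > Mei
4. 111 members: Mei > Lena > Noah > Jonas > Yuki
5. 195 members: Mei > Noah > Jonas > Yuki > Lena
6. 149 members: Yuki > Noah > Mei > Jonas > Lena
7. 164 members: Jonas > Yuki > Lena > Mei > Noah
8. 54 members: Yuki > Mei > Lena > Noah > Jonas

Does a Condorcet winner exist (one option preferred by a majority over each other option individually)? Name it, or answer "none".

Checking pairwise contests:
Jonas beats Yuki 769–437.
Noah beats Jonas 808–398.
Lena beats Noah 614–592.
Yuki beats Lena 796–410.
Yuki beats Mei 886–320.
Every option loses at least one head-to-head, so there is no Condorcet winner.

none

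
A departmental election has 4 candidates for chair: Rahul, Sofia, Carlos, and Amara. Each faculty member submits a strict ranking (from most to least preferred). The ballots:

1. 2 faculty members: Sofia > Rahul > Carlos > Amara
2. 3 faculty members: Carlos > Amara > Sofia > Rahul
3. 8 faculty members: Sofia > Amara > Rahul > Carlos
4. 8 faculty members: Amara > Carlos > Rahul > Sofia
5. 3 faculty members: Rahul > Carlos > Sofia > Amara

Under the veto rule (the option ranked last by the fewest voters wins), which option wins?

Rahul

Last-place votes: Rahul 3, Sofia 8, Carlos 8, Amara 5.
Rahul is ranked last by the fewest voters, so Rahul wins.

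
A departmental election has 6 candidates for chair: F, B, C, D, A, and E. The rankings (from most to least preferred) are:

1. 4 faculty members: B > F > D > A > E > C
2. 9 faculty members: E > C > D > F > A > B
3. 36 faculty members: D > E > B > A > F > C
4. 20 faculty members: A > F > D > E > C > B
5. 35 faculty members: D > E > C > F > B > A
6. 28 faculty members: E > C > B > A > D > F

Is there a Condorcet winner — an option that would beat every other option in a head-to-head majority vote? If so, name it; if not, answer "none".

D

D vs F: 108–24 for D.
D vs B: 100–32 for D.
D vs C: 95–37 for D.
D vs A: 84–48 for D.
D vs E: 95–37 for D.
D beats every other option head-to-head.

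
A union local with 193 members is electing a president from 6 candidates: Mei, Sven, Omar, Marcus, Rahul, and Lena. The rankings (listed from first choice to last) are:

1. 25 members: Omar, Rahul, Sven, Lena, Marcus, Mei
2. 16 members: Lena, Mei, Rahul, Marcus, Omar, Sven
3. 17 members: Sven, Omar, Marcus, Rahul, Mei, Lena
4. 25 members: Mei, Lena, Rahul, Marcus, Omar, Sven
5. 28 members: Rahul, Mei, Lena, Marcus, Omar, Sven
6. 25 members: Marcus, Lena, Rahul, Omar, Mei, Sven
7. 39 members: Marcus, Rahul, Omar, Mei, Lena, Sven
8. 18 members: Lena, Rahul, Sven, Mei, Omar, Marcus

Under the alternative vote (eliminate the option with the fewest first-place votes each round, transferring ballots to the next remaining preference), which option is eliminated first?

Round 1: Mei 25, Sven 17, Omar 25, Marcus 64, Rahul 28, Lena 34. Eliminate Sven.

Sven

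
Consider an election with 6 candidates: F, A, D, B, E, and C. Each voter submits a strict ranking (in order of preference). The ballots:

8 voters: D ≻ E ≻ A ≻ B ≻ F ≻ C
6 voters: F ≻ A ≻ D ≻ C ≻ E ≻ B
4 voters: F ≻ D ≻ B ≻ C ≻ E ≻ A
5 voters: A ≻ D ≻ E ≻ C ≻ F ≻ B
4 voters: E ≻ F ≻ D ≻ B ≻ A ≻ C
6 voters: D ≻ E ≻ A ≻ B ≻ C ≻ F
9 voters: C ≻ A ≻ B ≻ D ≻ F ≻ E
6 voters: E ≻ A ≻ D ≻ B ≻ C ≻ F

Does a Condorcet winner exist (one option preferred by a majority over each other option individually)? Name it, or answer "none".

none

Checking pairwise contests:
A beats F 34–14.
E beats A 28–20.
A beats D 26–22.
A beats B 40–8.
D beats E 38–10.
A beats C 35–13.
Every option loses at least one head-to-head, so there is no Condorcet winner.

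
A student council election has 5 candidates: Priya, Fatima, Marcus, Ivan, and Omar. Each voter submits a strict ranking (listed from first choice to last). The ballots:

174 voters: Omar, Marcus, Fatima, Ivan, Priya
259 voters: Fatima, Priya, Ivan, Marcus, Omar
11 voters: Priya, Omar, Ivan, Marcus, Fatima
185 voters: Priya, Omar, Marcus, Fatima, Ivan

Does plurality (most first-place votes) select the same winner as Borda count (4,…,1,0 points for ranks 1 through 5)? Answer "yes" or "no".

yes

Plurality — first-place votes: Priya 196, Fatima 259, Marcus 0, Ivan 0, Omar 174. Winner: Fatima.
Borda — scores: Priya 1561, Fatima 1569, Marcus 1162, Ivan 714, Omar 1284. Winner: Fatima.
The two methods agree.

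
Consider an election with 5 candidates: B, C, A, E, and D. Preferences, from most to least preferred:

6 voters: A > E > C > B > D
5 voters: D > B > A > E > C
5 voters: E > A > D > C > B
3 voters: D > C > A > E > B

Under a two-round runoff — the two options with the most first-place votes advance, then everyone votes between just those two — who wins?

A

Round 1 first-place votes: B 0, C 0, A 6, E 5, D 8.
D and A advance.
Runoff: D is preferred to A by 8 voters; A by 11.
A wins the runoff.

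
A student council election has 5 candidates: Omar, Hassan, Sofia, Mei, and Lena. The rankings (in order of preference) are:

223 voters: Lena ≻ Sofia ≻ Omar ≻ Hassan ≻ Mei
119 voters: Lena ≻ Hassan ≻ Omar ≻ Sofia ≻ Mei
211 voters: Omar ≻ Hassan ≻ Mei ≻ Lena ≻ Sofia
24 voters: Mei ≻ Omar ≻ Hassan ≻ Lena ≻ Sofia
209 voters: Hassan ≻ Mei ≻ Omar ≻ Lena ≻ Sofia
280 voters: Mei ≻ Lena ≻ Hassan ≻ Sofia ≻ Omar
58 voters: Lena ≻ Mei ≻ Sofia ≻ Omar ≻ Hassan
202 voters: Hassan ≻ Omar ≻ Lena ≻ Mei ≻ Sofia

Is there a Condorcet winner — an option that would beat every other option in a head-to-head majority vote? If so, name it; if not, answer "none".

none

Checking pairwise contests:
Hassan beats Omar 810–516.
Lena beats Hassan 680–646.
Omar beats Sofia 765–561.
Omar beats Mei 755–571.
Mei beats Lena 724–602.
Every option loses at least one head-to-head, so there is no Condorcet winner.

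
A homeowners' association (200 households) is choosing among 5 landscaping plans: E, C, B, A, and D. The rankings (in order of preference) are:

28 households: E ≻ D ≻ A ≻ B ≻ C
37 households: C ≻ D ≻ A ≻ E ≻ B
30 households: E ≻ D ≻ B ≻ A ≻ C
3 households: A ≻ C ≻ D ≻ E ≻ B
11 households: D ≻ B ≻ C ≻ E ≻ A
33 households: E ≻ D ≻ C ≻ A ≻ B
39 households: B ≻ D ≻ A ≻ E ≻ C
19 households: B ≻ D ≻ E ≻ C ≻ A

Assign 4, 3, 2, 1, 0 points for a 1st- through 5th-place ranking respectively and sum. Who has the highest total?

E: 28·4 + 37·1 + 30·4 + 3·1 + 11·1 + 33·4 + 39·1 + 19·2 = 492
C: 28·0 + 37·4 + 30·0 + 3·3 + 11·2 + 33·2 + 39·0 + 19·1 = 264
B: 28·1 + 37·0 + 30·2 + 3·0 + 11·3 + 33·0 + 39·4 + 19·4 = 353
A: 28·2 + 37·2 + 30·1 + 3·4 + 11·0 + 33·1 + 39·2 + 19·0 = 283
D: 28·3 + 37·3 + 30·3 + 3·2 + 11·4 + 33·3 + 39·3 + 19·3 = 608
D has the highest Borda score (608).

D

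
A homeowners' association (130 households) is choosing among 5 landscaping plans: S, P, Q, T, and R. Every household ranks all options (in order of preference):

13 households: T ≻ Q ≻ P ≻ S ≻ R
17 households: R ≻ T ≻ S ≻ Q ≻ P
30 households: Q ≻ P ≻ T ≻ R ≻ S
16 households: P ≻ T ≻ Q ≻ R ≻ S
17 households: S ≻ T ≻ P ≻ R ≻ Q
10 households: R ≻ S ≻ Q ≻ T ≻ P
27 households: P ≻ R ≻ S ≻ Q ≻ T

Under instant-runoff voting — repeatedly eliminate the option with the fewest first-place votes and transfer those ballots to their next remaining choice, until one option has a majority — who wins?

Q

Round 1: S 17, P 43, Q 30, T 13, R 27. Eliminate T.
Round 2: S 17, P 43, Q 43, R 27. Eliminate S.
Round 3: P 60, Q 43, R 27. Eliminate R.
Round 4: P 60, Q 70. Q has a majority.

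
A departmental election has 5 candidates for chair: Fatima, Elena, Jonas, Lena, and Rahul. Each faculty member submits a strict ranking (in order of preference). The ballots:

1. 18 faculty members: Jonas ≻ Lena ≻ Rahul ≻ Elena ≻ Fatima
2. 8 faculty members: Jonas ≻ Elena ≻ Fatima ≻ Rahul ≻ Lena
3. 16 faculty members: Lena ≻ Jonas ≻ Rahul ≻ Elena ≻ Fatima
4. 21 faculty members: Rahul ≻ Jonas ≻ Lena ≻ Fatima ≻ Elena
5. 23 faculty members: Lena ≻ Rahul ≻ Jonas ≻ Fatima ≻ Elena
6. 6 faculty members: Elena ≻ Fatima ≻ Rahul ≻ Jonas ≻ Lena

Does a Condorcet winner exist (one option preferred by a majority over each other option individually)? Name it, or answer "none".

none

Checking pairwise contests:
Elena beats Fatima 48–44.
Jonas beats Elena 86–6.
Rahul beats Jonas 50–42.
Jonas beats Lena 53–39.
Lena beats Rahul 57–35.
Every option loses at least one head-to-head, so there is no Condorcet winner.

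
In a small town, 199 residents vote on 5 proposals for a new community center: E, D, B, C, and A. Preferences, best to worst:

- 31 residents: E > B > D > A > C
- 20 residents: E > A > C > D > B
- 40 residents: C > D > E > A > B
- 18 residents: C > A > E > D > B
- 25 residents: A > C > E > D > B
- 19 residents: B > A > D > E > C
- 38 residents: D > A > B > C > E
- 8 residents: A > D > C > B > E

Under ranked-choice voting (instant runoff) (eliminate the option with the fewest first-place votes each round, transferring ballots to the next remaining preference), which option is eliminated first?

B

Round 1: E 51, D 38, B 19, C 58, A 33. Eliminate B.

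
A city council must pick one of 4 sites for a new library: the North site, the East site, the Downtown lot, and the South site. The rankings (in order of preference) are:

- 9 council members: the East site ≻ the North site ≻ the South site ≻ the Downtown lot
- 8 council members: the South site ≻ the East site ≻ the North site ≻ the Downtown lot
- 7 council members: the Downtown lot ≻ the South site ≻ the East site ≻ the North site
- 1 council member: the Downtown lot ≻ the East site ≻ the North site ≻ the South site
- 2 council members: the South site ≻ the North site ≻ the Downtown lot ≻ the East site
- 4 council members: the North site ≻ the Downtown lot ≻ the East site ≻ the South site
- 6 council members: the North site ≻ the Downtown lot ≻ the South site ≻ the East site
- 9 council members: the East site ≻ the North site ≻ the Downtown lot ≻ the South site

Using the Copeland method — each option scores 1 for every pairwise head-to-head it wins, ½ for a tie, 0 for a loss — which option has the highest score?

the North site: beats the Downtown lot and the South site; loses to the East site → score 2.
the East site: beats the North site and the Downtown lot; ties the South site → score 2.5.
the Downtown lot: beats the South site; loses to the North site and the East site → score 1.
the South site: ties the East site; loses to the North site and the Downtown lot → score 0.5.
the East site has the best pairwise record.

the East site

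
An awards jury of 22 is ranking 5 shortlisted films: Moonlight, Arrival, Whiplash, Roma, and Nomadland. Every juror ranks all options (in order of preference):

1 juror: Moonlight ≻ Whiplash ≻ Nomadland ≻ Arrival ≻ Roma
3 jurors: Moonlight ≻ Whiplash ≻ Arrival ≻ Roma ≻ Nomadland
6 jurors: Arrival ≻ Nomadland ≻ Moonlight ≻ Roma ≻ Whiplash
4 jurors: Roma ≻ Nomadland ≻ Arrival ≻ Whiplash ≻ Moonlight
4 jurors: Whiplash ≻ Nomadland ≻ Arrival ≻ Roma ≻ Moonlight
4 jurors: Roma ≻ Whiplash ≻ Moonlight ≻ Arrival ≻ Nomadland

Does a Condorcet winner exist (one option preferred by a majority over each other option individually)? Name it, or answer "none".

none

Checking pairwise contests:
Arrival beats Moonlight 14–8.
Whiplash beats Arrival 12–10.
Roma beats Whiplash 14–8.
Arrival beats Roma 14–8.
Arrival beats Nomadland 13–9.
Every option loses at least one head-to-head, so there is no Condorcet winner.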